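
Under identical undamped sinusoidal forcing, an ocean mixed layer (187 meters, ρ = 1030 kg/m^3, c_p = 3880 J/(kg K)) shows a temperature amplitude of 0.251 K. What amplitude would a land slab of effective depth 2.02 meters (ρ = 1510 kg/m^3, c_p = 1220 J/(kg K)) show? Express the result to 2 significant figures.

C_ocean = 7.47×10^8 J/(m²·K); C_land = 3.72×10^6 J/(m²·K).
A ∝ 1/C ⇒ A_land = A_ocean × C_ocean/C_land = 0.251 × 201 = 50.4 K.

50 K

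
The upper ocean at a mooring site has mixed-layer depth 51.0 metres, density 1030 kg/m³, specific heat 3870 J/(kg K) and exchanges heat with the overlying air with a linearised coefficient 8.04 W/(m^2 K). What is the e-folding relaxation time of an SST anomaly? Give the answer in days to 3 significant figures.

293 days

Areal heat capacity C = ρ c_p D = 1030 × 3870 × 51.0 = 2.03×10^8 J m⁻² K⁻¹.
Relaxation time τ = C / λ = 2.03×10^8 / 8.04 = 2.53×10^7 s.
In days: 2.53×10^7 s / (86400 s/day) = 293 days.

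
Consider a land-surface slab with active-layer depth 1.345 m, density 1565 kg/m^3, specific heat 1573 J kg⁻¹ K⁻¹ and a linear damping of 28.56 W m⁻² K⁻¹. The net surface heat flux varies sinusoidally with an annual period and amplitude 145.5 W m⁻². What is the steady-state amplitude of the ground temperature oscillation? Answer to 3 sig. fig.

Areal heat capacity C = ρ c_p D = 1565 × 1573 × 1.345 = 3.31×10^6 J/(m²·K).
Angular frequency ω = 2π / T = 2π / 3.15×10^7 s = 1.99×10^-7 s⁻¹.
√((Cω)² + λ²) = √((0.660)² + 28.56²) = 28.6 W/(m²·K).
Amplitude A = F₀ / √((Cω)²+λ²) = 145.5 / 28.6 = 5.09 K.

5.09 K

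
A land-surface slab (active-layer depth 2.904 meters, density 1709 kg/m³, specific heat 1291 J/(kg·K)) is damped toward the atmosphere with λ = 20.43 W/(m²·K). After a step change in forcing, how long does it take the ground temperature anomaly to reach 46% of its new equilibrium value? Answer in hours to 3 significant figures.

53.7 hours

Areal heat capacity C = ρ c_p D = 1709 × 1291 × 2.904 = 6.41×10^6 J m⁻² K⁻¹.
τ = C / λ = 6.41×10^6 / 20.43 = 3.14×10^5 s.
Fraction reached: 1 − e^(−t/τ) = 0.46 ⇒ t = −τ ln(1 − 0.46) = τ × 0.616.
t = 1.93×10^5 s = 53.7 hours.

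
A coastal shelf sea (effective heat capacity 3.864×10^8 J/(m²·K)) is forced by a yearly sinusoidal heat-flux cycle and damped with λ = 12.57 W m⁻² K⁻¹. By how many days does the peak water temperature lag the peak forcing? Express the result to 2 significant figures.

Areal heat capacity C = 3.864×10^8 J/(m²·K) (given).
ω = 2π / 3.15×10^7 s = 1.99×10^-7 s⁻¹.
Phase lag φ = arctan(Cω/λ) = arctan(77.0/12.57) = 1.41 rad.
Time lag = φ / ω = 1.41 / 1.99×10^-7 = 7.07×10^6 s = 81.8 days.

82 days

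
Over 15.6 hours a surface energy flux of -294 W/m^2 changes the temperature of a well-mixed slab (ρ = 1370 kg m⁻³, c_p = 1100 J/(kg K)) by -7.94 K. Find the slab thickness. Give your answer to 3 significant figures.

Heat input Q = F Δt = -294 × 56200 s = -1.65×10^7 J/m².
Required areal heat capacity C = Q / ΔT = 2.08×10^6 J/(m²·K).
Depth D = C / (ρ c_p) = 2.08×10^6 / (1370 × 1100) = 1.38 m.

1.38 m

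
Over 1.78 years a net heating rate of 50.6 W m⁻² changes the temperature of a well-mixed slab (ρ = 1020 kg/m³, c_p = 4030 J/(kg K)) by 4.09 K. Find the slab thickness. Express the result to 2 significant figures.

170 m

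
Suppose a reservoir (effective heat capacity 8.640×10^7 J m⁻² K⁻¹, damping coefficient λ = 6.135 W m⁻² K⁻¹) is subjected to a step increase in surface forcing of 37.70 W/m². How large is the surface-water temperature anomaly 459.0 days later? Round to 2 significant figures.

5.8 K

Areal heat capacity C = 8.640×10^7 J m⁻² K⁻¹ (given).
τ = C / λ = 8.64×10^7 / 6.135 = 1.41×10^7 s.
Equilibrium anomaly ΔT_eq = F / λ = 37.70 / 6.135 = 6.15 K.
t = 459.0 days = 3.97×10^7 s, so t/τ = 2.82.
ΔT(t) = ΔT_eq (1 − e^(−t/τ)) = 6.15 × (1 − e^−2.82) = 5.78 K.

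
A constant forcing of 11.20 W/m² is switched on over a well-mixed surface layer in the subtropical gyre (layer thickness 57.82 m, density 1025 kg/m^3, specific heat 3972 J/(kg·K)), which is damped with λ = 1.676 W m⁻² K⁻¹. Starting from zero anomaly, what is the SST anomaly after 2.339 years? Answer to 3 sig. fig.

Areal heat capacity C = ρ c_p D = 1025 × 3972 × 57.82 = 2.35×10^8 J/(m^2 K).
τ = C / λ = 2.35×10^8 / 1.676 = 1.40×10^8 s.
Equilibrium anomaly ΔT_eq = F / λ = 11.20 / 1.676 = 6.68 K.
t = 2.339 years = 7.38×10^7 s, so t/τ = 0.526.
ΔT(t) = ΔT_eq (1 − e^(−t/τ)) = 6.68 × (1 − e^−0.526) = 2.73 K.

2.73 K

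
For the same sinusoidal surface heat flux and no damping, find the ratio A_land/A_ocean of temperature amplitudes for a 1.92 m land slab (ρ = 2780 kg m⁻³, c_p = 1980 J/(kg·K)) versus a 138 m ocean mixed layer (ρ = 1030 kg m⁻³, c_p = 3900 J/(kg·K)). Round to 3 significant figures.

52.5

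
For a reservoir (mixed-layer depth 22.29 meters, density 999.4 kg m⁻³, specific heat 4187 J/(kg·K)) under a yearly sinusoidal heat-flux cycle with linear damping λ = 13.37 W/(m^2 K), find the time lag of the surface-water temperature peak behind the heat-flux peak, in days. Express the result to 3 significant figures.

Areal heat capacity C = ρ c_p D = 999.4 × 4187 × 22.29 = 9.33×10^7 J m⁻² K⁻¹.
ω = 2π / 3.15×10^7 s = 1.99×10^-7 s⁻¹.
Phase lag φ = arctan(Cω/λ) = arctan(18.6/13.37) = 0.947 rad.
Time lag = φ / ω = 0.947 / 1.99×10^-7 = 4.75×10^6 s = 55.0 days.

55.0 days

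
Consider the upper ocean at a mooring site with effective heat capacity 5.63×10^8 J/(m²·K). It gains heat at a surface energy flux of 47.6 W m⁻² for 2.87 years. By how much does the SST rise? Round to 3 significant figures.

7.66 K

Areal heat capacity C = 5.63×10^8 J/(m²·K) (given).
Net heat input Q = F Δt = 47.6 × (2.87 years × 3.156×10^7 s/year) = 4.31×10^9 J/m².
ΔT = Q / C = 4.31×10^9 / 5.63×10^8 = 7.66 K.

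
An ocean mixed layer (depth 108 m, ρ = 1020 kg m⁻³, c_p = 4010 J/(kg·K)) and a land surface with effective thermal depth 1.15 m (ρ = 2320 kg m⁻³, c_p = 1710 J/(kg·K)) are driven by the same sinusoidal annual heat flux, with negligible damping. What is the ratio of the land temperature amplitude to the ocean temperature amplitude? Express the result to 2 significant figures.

97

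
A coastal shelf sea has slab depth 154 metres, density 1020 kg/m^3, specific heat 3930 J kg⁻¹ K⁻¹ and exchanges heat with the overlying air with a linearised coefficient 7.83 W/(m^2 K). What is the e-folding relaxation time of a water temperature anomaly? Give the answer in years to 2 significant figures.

2.5 years

Areal heat capacity C = ρ c_p D = 1020 × 3930 × 154 = 6.17×10^8 J/(m^2 K).
Relaxation time τ = C / λ = 6.17×10^8 / 7.83 = 7.88×10^7 s.
In years: 7.88×10^7 s / (3.156×10^7 s/year) = 2.50 years.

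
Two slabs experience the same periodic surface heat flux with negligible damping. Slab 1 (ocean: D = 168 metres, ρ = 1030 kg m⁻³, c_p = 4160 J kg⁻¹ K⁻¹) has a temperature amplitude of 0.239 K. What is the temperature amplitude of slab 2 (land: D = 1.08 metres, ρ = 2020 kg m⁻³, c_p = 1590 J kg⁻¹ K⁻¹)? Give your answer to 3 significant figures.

49.6 K

C_ocean = 7.20×10^8 J/(m²·K); C_land = 3.47×10^6 J/(m²·K).
A ∝ 1/C ⇒ A_land = A_ocean × C_ocean/C_land = 0.239 × 208 = 49.6 K.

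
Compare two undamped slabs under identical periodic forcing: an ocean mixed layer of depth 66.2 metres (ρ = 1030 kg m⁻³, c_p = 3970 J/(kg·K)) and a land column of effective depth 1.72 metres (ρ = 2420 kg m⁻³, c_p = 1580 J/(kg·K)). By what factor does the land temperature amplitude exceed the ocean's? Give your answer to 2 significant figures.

41

C_ocean = 1030 × 3970 × 66.2 = 2.71×10^8 J/(m²·K).
C_land = 2420 × 1580 × 1.72 = 6.58×10^6 J/(m²·K).
Undamped amplitude ∝ 1/C, so A_land/A_ocean = C_ocean/C_land = 41.2.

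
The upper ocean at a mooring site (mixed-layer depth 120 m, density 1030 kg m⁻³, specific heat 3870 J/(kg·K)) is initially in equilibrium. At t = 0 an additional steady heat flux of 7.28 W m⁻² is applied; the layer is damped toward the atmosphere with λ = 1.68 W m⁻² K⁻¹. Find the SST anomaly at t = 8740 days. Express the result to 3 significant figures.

4.03 K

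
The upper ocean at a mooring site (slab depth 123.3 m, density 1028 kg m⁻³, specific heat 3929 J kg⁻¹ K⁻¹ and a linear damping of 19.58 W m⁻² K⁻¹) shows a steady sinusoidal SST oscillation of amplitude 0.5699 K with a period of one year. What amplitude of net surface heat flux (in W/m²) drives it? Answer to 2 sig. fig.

58

Areal heat capacity C = ρ c_p D = 1028 × 3929 × 123.3 = 4.98×10^8 J/(m²·K).
ω = 2π / 3.15×10^7 s = 1.99×10^-7 s⁻¹.
√((Cω)² + λ²) = √((99.2)² + 19.58²) = 101 W/(m²·K).
F₀ = A × √((Cω)²+λ²) = 0.5699 × 101 = 57.6 W/m².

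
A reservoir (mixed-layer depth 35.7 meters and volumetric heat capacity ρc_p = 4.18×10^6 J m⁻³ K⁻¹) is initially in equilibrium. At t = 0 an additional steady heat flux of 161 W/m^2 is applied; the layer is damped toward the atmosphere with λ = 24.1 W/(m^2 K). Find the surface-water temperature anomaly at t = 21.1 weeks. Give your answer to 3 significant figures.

Areal heat capacity C = ρc_p × D = 4.18×10^6 × 35.7 = 1.49×10^8 J/(m^2 K).
τ = C / λ = 1.49×10^8 / 24.1 = 6.19×10^6 s.
Equilibrium anomaly ΔT_eq = F / λ = 161 / 24.1 = 6.68 K.
t = 21.1 weeks = 1.28×10^7 s, so t/τ = 2.06.
ΔT(t) = ΔT_eq (1 − e^(−t/τ)) = 6.68 × (1 − e^−2.06) = 5.83 K.

5.83 K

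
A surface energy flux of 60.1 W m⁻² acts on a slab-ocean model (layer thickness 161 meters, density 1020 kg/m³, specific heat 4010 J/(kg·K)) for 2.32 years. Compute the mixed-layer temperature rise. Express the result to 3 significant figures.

6.68 K

Areal heat capacity C = ρ c_p D = 1020 × 4010 × 161 = 6.59×10^8 J/(m^2 K).
Net heat input Q = F Δt = 60.1 × (2.32 years × 3.156×10^7 s/year) = 4.40×10^9 J/m².
ΔT = Q / C = 4.40×10^9 / 6.59×10^8 = 6.68 K.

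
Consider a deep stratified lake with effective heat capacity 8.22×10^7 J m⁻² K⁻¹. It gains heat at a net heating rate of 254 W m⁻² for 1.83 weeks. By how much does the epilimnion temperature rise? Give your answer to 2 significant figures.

3.4 K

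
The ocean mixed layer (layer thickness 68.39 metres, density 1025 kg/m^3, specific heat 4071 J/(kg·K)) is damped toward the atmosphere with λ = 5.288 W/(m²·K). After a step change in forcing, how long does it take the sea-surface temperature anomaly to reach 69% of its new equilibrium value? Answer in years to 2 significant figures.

Areal heat capacity C = ρ c_p D = 1025 × 4071 × 68.39 = 2.85×10^8 J/(m^2 K).
τ = C / λ = 2.85×10^8 / 5.288 = 5.40×10^7 s.
Fraction reached: 1 − e^(−t/τ) = 0.69 ⇒ t = −τ ln(1 − 0.69) = τ × 1.17.
t = 6.32×10^7 s = 2.00 years.

2.0 years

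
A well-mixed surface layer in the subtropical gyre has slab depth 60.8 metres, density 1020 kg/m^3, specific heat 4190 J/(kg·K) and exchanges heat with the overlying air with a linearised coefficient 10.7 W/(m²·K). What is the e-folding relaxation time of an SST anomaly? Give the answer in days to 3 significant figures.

281 days

Areal heat capacity C = ρ c_p D = 1020 × 4190 × 60.8 = 2.60×10^8 J/(m²·K).
Relaxation time τ = C / λ = 2.60×10^8 / 10.7 = 2.43×10^7 s.
In days: 2.43×10^7 s / (86400 s/day) = 281 days.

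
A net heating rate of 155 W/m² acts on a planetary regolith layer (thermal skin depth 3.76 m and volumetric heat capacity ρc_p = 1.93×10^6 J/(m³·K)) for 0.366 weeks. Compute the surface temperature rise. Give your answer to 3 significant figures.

4.73 K

Areal heat capacity C = ρc_p × D = 1.93×10^6 × 3.76 = 7.26×10^6 J/(m^2 K).
Net heat input Q = F Δt = 155 × (0.366 weeks × 6.048×10^5 s/week) = 3.43×10^7 J/m².
ΔT = Q / C = 3.43×10^7 / 7.26×10^6 = 4.73 K.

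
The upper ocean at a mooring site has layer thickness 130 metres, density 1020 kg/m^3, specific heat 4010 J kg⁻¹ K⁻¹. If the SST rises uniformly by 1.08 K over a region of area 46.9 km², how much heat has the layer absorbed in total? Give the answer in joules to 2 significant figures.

2.7×10^16 J

Areal heat capacity C = ρ c_p D = 1020 × 4010 × 130 = 5.32×10^8 J/(m^2 K).
Heat per unit area: q = C ΔT = 5.32×10^8 × 1.08 = 5.74×10^8 J/m².
Total heat: Q = q × A = 5.74×10^8 × (46.9 × 10⁶ m²) = 2.69×10^16 J.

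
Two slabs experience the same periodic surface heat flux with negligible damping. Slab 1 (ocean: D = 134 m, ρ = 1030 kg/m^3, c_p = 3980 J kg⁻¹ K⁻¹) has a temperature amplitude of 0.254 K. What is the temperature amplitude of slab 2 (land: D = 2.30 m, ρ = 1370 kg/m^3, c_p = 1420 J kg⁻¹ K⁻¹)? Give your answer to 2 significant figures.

C_ocean = 5.49×10^8 J/(m²·K); C_land = 4.47×10^6 J/(m²·K).
A ∝ 1/C ⇒ A_land = A_ocean × C_ocean/C_land = 0.254 × 123 = 31.2 K.

31 K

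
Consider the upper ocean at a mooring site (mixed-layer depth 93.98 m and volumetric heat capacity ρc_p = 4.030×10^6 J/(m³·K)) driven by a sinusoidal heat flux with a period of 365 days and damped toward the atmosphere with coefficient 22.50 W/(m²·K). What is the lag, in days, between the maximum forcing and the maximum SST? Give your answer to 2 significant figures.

Areal heat capacity C = ρc_p × D = 4.030×10^6 × 93.98 = 3.79×10^8 J m⁻² K⁻¹.
ω = 2π / 3.15×10^7 s = 1.99×10^-7 s⁻¹.
Phase lag φ = arctan(Cω/λ) = arctan(75.5/22.50) = 1.28 rad.
Time lag = φ / ω = 1.28 / 1.99×10^-7 = 6.43×10^6 s = 74.4 days.

74 days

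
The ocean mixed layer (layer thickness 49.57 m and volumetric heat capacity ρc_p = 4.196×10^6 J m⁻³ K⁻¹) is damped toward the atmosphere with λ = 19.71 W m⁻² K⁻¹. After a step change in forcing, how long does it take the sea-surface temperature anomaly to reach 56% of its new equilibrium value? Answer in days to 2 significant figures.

100 days

Areal heat capacity C = ρc_p × D = 4.196×10^6 × 49.57 = 2.08×10^8 J m⁻² K⁻¹.
τ = C / λ = 2.08×10^8 / 19.71 = 1.06×10^7 s.
Fraction reached: 1 − e^(−t/τ) = 0.56 ⇒ t = −τ ln(1 − 0.56) = τ × 0.821.
t = 8.66×10^6 s = 100 days.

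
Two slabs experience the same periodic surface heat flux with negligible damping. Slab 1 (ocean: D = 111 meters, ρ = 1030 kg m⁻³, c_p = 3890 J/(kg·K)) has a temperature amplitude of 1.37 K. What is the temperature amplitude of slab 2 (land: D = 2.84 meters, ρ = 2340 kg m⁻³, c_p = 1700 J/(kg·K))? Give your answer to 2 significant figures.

C_ocean = 4.45×10^8 J/(m²·K); C_land = 1.13×10^7 J/(m²·K).
A ∝ 1/C ⇒ A_land = A_ocean × C_ocean/C_land = 1.37 × 39.4 = 53.9 K.

54 K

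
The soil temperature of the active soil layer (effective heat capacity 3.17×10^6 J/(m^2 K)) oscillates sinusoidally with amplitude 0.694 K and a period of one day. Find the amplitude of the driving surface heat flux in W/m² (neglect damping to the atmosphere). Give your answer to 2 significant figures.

160

Areal heat capacity C = 3.17×10^6 J/(m^2 K) (given).
ω = 2π / 86400 s = 7.27×10^-5 s⁻¹.
Cω = 3.17×10^6 × 7.27×10^-5 = 231 W/(m²·K).
F₀ = A × Cω = 0.694 × 231 = 160 W/m².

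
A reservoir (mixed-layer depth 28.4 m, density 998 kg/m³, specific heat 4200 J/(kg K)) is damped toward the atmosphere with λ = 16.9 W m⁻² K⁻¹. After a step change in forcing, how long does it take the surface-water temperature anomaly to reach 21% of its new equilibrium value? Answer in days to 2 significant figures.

Areal heat capacity C = ρ c_p D = 998 × 4200 × 28.4 = 1.19×10^8 J/(m^2 K).
τ = C / λ = 1.19×10^8 / 16.9 = 7.04×10^6 s.
Fraction reached: 1 − e^(−t/τ) = 0.21 ⇒ t = −τ ln(1 − 0.21) = τ × 0.236.
t = 1.66×10^6 s = 19.2 days.

19 days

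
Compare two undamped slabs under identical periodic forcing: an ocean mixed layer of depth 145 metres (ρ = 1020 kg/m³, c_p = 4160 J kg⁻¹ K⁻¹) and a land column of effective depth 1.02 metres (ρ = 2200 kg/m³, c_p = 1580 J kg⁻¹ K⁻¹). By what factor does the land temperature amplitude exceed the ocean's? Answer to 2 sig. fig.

C_ocean = 1020 × 4160 × 145 = 6.15×10^8 J/(m²·K).
C_land = 2200 × 1580 × 1.02 = 3.55×10^6 J/(m²·K).
Undamped amplitude ∝ 1/C, so A_land/A_ocean = C_ocean/C_land = 174.

170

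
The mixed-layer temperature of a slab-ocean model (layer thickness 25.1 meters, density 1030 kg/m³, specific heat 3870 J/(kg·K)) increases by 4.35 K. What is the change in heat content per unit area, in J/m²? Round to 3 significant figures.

4.35×10^8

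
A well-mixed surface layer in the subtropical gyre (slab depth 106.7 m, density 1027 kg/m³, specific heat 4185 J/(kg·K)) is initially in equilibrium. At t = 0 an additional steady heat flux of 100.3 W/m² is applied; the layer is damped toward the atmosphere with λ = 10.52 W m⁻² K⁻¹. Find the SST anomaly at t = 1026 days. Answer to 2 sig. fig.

8.3 K

Areal heat capacity C = ρ c_p D = 1027 × 4185 × 106.7 = 4.59×10^8 J/(m²·K).
τ = C / λ = 4.59×10^8 / 10.52 = 4.36×10^7 s.
Equilibrium anomaly ΔT_eq = F / λ = 100.3 / 10.52 = 9.53 K.
t = 1026 days = 8.86×10^7 s, so t/τ = 2.03.
ΔT(t) = ΔT_eq (1 − e^(−t/τ)) = 9.53 × (1 − e^−2.03) = 8.29 K.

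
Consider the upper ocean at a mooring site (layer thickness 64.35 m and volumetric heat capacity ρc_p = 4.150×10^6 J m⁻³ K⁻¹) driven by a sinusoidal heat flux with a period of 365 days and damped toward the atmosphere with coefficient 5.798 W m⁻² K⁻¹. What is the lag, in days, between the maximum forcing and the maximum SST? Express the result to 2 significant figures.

Areal heat capacity C = ρc_p × D = 4.150×10^6 × 64.35 = 2.67×10^8 J m⁻² K⁻¹.
ω = 2π / 3.15×10^7 s = 1.99×10^-7 s⁻¹.
Phase lag φ = arctan(Cω/λ) = arctan(53.2/5.798) = 1.46 rad.
Time lag = φ / ω = 1.46 / 1.99×10^-7 = 7.34×10^6 s = 84.9 days.

85 days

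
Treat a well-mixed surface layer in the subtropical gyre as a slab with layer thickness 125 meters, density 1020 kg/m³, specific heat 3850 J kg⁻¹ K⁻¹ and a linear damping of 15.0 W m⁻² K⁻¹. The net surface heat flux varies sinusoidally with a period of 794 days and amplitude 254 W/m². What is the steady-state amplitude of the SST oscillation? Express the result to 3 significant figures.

5.36 K

Areal heat capacity C = ρ c_p D = 1020 × 3850 × 125 = 4.91×10^8 J m⁻² K⁻¹.
Angular frequency ω = 2π / T = 2π / 6.86×10^7 s = 9.16×10^-8 s⁻¹.
√((Cω)² + λ²) = √((45.0)² + 15.0²) = 47.4 W/(m²·K).
Amplitude A = F₀ / √((Cω)²+λ²) = 254 / 47.4 = 5.36 K.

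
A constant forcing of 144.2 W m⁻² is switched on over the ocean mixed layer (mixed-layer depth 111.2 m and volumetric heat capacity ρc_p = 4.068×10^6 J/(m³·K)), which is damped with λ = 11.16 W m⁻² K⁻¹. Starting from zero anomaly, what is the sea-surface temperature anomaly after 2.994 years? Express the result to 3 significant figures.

11.7 K

Areal heat capacity C = ρc_p × D = 4.068×10^6 × 111.2 = 4.52×10^8 J m⁻² K⁻¹.
τ = C / λ = 4.52×10^8 / 11.16 = 4.05×10^7 s.
Equilibrium anomaly ΔT_eq = F / λ = 144.2 / 11.16 = 12.9 K.
t = 2.994 years = 9.45×10^7 s, so t/τ = 2.33.
ΔT(t) = ΔT_eq (1 − e^(−t/τ)) = 12.9 × (1 − e^−2.33) = 11.7 K.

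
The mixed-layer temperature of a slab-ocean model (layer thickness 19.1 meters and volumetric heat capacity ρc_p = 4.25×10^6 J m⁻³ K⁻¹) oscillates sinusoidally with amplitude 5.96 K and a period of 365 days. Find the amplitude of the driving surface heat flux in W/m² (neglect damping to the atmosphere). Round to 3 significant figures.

Areal heat capacity C = ρc_p × D = 4.25×10^6 × 19.1 = 8.12×10^7 J/(m^2 K).
ω = 2π / 3.15×10^7 s = 1.99×10^-7 s⁻¹.
Cω = 8.12×10^7 × 1.99×10^-7 = 16.2 W/(m²·K).
F₀ = A × Cω = 5.96 × 16.2 = 96.4 W/m².

96.4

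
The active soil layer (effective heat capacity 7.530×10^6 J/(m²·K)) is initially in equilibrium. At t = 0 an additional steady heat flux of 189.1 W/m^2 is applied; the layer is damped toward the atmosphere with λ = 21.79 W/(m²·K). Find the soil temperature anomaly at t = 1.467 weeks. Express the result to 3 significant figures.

Areal heat capacity C = 7.530×10^6 J/(m²·K) (given).
τ = C / λ = 7.53×10^6 / 21.79 = 3.46×10^5 s.
Equilibrium anomaly ΔT_eq = F / λ = 189.1 / 21.79 = 8.68 K.
t = 1.467 weeks = 8.87×10^5 s, so t/τ = 2.57.
ΔT(t) = ΔT_eq (1 − e^(−t/τ)) = 8.68 × (1 − e^−2.57) = 8.01 K.

8.01 K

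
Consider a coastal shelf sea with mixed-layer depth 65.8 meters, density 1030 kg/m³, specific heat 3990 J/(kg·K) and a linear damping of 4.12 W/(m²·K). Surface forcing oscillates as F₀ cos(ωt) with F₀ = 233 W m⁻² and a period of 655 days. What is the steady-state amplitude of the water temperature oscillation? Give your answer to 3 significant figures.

Areal heat capacity C = ρ c_p D = 1030 × 3990 × 65.8 = 2.70×10^8 J m⁻² K⁻¹.
Angular frequency ω = 2π / T = 2π / 5.66×10^7 s = 1.11×10^-7 s⁻¹.
√((Cω)² + λ²) = √((30.0)² + 4.12²) = 30.3 W/(m²·K).
Amplitude A = F₀ / √((Cω)²+λ²) = 233 / 30.3 = 7.69 K.

7.69 K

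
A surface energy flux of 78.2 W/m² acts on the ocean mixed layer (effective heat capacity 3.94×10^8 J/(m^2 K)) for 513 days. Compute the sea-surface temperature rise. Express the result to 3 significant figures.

8.80 K

Areal heat capacity C = 3.94×10^8 J/(m^2 K) (given).
Net heat input Q = F Δt = 78.2 × (513 days × 86400 s/day) = 3.47×10^9 J/m².
ΔT = Q / C = 3.47×10^9 / 3.94×10^8 = 8.80 K.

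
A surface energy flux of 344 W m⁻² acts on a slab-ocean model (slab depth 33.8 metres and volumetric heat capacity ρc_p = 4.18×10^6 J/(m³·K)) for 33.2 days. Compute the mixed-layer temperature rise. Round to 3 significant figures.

Areal heat capacity C = ρc_p × D = 4.18×10^6 × 33.8 = 1.41×10^8 J m⁻² K⁻¹.
Net heat input Q = F Δt = 344 × (33.2 days × 86400 s/day) = 9.87×10^8 J/m².
ΔT = Q / C = 9.87×10^8 / 1.41×10^8 = 6.98 K.

6.98 K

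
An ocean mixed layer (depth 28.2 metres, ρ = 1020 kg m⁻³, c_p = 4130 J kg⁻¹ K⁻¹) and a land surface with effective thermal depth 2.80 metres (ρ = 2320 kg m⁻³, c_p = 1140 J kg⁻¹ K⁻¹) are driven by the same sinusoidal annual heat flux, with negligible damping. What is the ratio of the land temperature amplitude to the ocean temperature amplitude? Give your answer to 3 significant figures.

16.0

C_ocean = 1020 × 4130 × 28.2 = 1.19×10^8 J/(m²·K).
C_land = 2320 × 1140 × 2.80 = 7.41×10^6 J/(m²·K).
Undamped amplitude ∝ 1/C, so A_land/A_ocean = C_ocean/C_land = 16.0.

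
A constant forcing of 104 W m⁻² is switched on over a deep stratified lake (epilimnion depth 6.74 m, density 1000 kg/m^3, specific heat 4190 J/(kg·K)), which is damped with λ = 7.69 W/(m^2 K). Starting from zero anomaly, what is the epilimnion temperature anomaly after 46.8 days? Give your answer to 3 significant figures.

Areal heat capacity C = ρ c_p D = 1000 × 4190 × 6.74 = 2.82×10^7 J/(m^2 K).
τ = C / λ = 2.82×10^7 / 7.69 = 3.67×10^6 s.
Equilibrium anomaly ΔT_eq = F / λ = 104 / 7.69 = 13.5 K.
t = 46.8 days = 4.04×10^6 s, so t/τ = 1.10.
ΔT(t) = ΔT_eq (1 − e^(−t/τ)) = 13.5 × (1 − e^−1.10) = 9.03 K.

9.03 K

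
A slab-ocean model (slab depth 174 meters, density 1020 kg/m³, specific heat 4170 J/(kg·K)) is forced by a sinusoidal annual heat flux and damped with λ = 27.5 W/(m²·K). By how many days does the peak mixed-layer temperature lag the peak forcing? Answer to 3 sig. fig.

80.5 days

Areal heat capacity C = ρ c_p D = 1020 × 4170 × 174 = 7.40×10^8 J/(m^2 K).
ω = 2π / 3.15×10^7 s = 1.99×10^-7 s⁻¹.
Phase lag φ = arctan(Cω/λ) = arctan(147/27.5) = 1.39 rad.
Time lag = φ / ω = 1.39 / 1.99×10^-7 = 6.96×10^6 s = 80.5 days.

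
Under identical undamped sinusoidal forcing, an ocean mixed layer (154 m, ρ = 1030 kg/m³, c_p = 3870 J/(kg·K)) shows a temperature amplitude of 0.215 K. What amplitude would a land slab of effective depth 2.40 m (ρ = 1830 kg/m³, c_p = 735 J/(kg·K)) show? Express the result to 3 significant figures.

40.9 K

C_ocean = 6.14×10^8 J/(m²·K); C_land = 3.23×10^6 J/(m²·K).
A ∝ 1/C ⇒ A_land = A_ocean × C_ocean/C_land = 0.215 × 190 = 40.9 K.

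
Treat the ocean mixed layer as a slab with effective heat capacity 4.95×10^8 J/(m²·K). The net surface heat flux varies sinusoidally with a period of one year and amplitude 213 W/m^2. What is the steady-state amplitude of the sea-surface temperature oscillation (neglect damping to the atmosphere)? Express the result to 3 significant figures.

Areal heat capacity C = 4.95×10^8 J/(m²·K) (given).
Angular frequency ω = 2π / T = 2π / 3.15×10^7 s = 1.99×10^-7 s⁻¹.
Cω = 4.95×10^8 × 1.99×10^-7 = 98.6 W/(m²·K).
Amplitude A = F₀ / (Cω) = 213 / 98.6 = 2.16 K.

2.16 K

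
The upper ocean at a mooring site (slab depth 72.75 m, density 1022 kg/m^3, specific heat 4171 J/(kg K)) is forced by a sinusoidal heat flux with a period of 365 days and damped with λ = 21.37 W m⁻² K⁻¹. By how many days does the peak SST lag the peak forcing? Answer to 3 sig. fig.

71.9 days

Areal heat capacity C = ρ c_p D = 1022 × 4171 × 72.75 = 3.10×10^8 J/(m^2 K).
ω = 2π / 3.15×10^7 s = 1.99×10^-7 s⁻¹.
Phase lag φ = arctan(Cω/λ) = arctan(61.8/21.37) = 1.24 rad.
Time lag = φ / ω = 1.24 / 1.99×10^-7 = 6.21×10^6 s = 71.9 days.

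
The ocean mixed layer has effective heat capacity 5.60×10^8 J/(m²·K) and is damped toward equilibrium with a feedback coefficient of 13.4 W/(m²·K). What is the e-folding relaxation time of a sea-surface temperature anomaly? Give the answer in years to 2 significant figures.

1.3 years

Areal heat capacity C = 5.60×10^8 J/(m²·K) (given).
Relaxation time τ = C / λ = 5.60×10^8 / 13.4 = 4.18×10^7 s.
In years: 4.18×10^7 s / (3.156×10^7 s/year) = 1.32 years.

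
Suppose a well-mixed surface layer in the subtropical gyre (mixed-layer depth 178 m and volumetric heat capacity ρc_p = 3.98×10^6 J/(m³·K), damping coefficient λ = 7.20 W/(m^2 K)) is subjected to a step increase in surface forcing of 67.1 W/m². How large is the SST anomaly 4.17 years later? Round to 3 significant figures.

6.87 K

Areal heat capacity C = ρc_p × D = 3.98×10^6 × 178 = 7.08×10^8 J/(m^2 K).
τ = C / λ = 7.08×10^8 / 7.20 = 9.84×10^7 s.
Equilibrium anomaly ΔT_eq = F / λ = 67.1 / 7.20 = 9.32 K.
t = 4.17 years = 1.32×10^8 s, so t/τ = 1.34.
ΔT(t) = ΔT_eq (1 − e^(−t/τ)) = 9.32 × (1 − e^−1.34) = 6.87 K.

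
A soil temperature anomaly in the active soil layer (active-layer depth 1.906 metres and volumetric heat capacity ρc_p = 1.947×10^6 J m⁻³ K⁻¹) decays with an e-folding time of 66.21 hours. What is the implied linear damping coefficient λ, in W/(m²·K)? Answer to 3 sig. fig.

15.6

Areal heat capacity C = ρc_p × D = 1.947×10^6 × 1.906 = 3.71×10^6 J/(m^2 K).
τ = 66.21 hours = 2.38×10^5 s.
λ = C / τ = 3.71×10^6 / 2.38×10^5 = 15.6 W/(m²·K).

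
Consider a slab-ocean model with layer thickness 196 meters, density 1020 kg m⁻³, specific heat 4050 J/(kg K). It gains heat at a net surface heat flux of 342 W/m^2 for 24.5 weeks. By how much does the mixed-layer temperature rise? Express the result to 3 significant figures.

6.26 K

Areal heat capacity C = ρ c_p D = 1020 × 4050 × 196 = 8.10×10^8 J/(m²·K).
Net heat input Q = F Δt = 342 × (24.5 weeks × 6.048×10^5 s/week) = 5.07×10^9 J/m².
ΔT = Q / C = 5.07×10^9 / 8.10×10^8 = 6.26 K.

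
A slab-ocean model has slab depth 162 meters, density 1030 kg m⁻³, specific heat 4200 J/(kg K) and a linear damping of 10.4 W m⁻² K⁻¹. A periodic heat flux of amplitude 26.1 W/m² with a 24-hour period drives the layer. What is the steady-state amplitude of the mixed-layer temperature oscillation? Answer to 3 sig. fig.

5.12×10^-4 K

Areal heat capacity C = ρ c_p D = 1030 × 4200 × 162 = 7.01×10^8 J m⁻² K⁻¹.
Angular frequency ω = 2π / T = 2π / 86400 s = 7.27×10^-5 s⁻¹.
√((Cω)² + λ²) = √((51000)² + 10.4²) = 51000 W/(m²·K).
Amplitude A = F₀ / √((Cω)²+λ²) = 26.1 / 51000 = 5.12×10^-4 K.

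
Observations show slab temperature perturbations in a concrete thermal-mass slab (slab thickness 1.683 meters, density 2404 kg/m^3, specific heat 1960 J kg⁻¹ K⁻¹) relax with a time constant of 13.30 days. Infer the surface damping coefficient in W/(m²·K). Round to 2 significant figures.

Areal heat capacity C = ρ c_p D = 2404 × 1960 × 1.683 = 7.93×10^6 J/(m²·K).
τ = 13.30 days = 1.15×10^6 s.
λ = C / τ = 7.93×10^6 / 1.15×10^6 = 6.90 W/(m²·K).

6.9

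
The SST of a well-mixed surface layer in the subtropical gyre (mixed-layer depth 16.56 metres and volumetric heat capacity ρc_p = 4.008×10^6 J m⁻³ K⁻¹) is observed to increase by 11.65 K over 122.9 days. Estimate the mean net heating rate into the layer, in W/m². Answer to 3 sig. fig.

72.8

Areal heat capacity C = ρc_p × D = 4.008×10^6 × 16.56 = 6.64×10^7 J/(m²·K).
Required heat per unit area: Q = C ΔT = 6.64×10^7 × 11.65 = 7.73×10^8 J/m².
Flux F = Q / Δt = 7.73×10^8 / 1.06×10^7 s = 72.8 W/m².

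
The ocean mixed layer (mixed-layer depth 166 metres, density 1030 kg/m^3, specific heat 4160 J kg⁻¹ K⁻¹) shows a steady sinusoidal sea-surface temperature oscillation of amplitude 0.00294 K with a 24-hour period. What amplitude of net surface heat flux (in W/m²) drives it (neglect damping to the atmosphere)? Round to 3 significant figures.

152

Areal heat capacity C = ρ c_p D = 1030 × 4160 × 166 = 7.11×10^8 J m⁻² K⁻¹.
ω = 2π / 86400 s = 7.27×10^-5 s⁻¹.
Cω = 7.11×10^8 × 7.27×10^-5 = 51700 W/(m²·K).
F₀ = A × Cω = 0.00294 × 51700 = 152 W/m².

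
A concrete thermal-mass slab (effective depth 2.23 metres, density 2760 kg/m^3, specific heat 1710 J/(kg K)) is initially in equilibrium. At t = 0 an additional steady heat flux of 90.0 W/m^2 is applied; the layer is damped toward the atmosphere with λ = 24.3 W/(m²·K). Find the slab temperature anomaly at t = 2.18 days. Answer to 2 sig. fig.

Areal heat capacity C = ρ c_p D = 2760 × 1710 × 2.23 = 1.05×10^7 J m⁻² K⁻¹.
τ = C / λ = 1.05×10^7 / 24.3 = 4.33×10^5 s.
Equilibrium anomaly ΔT_eq = F / λ = 90.0 / 24.3 = 3.70 K.
t = 2.18 days = 1.88×10^5 s, so t/τ = 0.435.
ΔT(t) = ΔT_eq (1 − e^(−t/τ)) = 3.70 × (1 − e^−0.435) = 1.31 K.

1.3 K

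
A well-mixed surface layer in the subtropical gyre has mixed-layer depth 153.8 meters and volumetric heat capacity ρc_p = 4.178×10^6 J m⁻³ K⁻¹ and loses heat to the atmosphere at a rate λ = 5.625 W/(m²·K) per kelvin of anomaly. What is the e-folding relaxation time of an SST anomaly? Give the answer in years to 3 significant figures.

Areal heat capacity C = ρc_p × D = 4.178×10^6 × 153.8 = 6.43×10^8 J/(m²·K).
Relaxation time τ = C / λ = 6.43×10^8 / 5.625 = 1.14×10^8 s.
In years: 1.14×10^8 s / (3.156×10^7 s/year) = 3.62 years.

3.62 years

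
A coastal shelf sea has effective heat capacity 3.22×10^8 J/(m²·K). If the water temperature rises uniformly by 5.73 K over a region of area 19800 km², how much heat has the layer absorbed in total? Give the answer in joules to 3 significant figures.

3.65×10^19 J

Areal heat capacity C = 3.22×10^8 J/(m²·K) (given).
Heat per unit area: q = C ΔT = 3.22×10^8 × 5.73 = 1.85×10^9 J/m².
Total heat: Q = q × A = 1.85×10^9 × (19800 × 10⁶ m²) = 3.65×10^19 J.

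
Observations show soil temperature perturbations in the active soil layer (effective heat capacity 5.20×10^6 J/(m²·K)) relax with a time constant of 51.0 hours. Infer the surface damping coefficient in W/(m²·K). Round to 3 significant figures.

28.3

Areal heat capacity C = 5.20×10^6 J/(m²·K) (given).
τ = 51.0 hours = 1.84×10^5 s.
λ = C / τ = 5.20×10^6 / 1.84×10^5 = 28.3 W/(m²·K).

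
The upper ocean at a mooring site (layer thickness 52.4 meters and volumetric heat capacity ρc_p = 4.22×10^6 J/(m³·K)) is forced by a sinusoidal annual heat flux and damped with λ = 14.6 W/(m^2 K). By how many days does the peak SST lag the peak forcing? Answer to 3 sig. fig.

Areal heat capacity C = ρc_p × D = 4.22×10^6 × 52.4 = 2.21×10^8 J/(m^2 K).
ω = 2π / 3.15×10^7 s = 1.99×10^-7 s⁻¹.
Phase lag φ = arctan(Cω/λ) = arctan(44.1/14.6) = 1.25 rad.
Time lag = φ / ω = 1.25 / 1.99×10^-7 = 6.28×10^6 s = 72.7 days.

72.7 days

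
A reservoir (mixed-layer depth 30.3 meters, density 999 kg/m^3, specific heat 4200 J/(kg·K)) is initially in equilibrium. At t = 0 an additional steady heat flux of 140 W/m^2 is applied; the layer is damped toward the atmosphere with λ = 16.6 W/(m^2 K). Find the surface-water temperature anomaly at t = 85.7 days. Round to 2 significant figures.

5.2 K

Areal heat capacity C = ρ c_p D = 999 × 4200 × 30.3 = 1.27×10^8 J m⁻² K⁻¹.
τ = C / λ = 1.27×10^8 / 16.6 = 7.66×10^6 s.
Equilibrium anomaly ΔT_eq = F / λ = 140 / 16.6 = 8.43 K.
t = 85.7 days = 7.40×10^6 s, so t/τ = 0.967.
ΔT(t) = ΔT_eq (1 − e^(−t/τ)) = 8.43 × (1 − e^−0.967) = 5.23 K.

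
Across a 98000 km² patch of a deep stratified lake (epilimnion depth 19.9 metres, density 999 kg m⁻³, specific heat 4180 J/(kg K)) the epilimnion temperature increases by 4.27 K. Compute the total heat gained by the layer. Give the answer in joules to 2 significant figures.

3.5×10^19 J

Areal heat capacity C = ρ c_p D = 999 × 4180 × 19.9 = 8.31×10^7 J m⁻² K⁻¹.
Heat per unit area: q = C ΔT = 8.31×10^7 × 4.27 = 3.55×10^8 J/m².
Total heat: Q = q × A = 3.55×10^8 × (98000 × 10⁶ m²) = 3.48×10^19 J.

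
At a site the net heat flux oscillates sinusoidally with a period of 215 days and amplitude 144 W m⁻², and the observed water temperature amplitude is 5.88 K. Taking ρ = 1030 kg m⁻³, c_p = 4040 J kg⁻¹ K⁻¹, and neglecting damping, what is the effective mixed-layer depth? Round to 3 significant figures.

17.4 m

ω = 2π / 1.86×10^7 s = 3.38×10^-7 s⁻¹.
Required C = F₀ / (A ω) = 144 / (5.88 × 3.38×10^-7) = 7.24×10^7 J/(m²·K).
D = C / (ρ c_p) = 7.24×10^7 / (1030 × 4040) = 17.4 m.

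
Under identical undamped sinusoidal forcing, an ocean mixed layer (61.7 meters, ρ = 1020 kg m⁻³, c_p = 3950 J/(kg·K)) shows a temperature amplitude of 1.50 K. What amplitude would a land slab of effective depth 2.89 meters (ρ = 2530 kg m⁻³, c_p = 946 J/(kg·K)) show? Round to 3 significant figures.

C_ocean = 2.49×10^8 J/(m²·K); C_land = 6.92×10^6 J/(m²·K).
A ∝ 1/C ⇒ A_land = A_ocean × C_ocean/C_land = 1.50 × 35.9 = 53.9 K.

53.9 K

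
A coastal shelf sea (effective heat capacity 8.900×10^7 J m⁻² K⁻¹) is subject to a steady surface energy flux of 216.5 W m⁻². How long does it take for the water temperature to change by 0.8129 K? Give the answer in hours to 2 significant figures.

93 hours

Areal heat capacity C = 8.900×10^7 J m⁻² K⁻¹ (given).
Time required: Δt = C ΔT / F = 8.90×10^7 × 0.8129 / 216.5 = 3.34×10^5 s.
In hours: 3.34×10^5 s / (3600 s/hour) = 92.8 hours.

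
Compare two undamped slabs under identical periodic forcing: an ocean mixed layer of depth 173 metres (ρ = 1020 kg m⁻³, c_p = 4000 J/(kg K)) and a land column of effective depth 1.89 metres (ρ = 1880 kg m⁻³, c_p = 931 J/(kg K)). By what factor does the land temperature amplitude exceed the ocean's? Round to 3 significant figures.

213

C_ocean = 1020 × 4000 × 173 = 7.06×10^8 J/(m²·K).
C_land = 1880 × 931 × 1.89 = 3.31×10^6 J/(m²·K).
Undamped amplitude ∝ 1/C, so A_land/A_ocean = C_ocean/C_land = 213.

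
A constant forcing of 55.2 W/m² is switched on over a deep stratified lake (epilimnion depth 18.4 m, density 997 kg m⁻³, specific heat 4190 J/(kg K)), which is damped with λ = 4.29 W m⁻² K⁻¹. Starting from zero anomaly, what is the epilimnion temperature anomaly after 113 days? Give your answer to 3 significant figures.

5.41 K

Areal heat capacity C = ρ c_p D = 997 × 4190 × 18.4 = 7.69×10^7 J m⁻² K⁻¹.
τ = C / λ = 7.69×10^7 / 4.29 = 1.79×10^7 s.
Equilibrium anomaly ΔT_eq = F / λ = 55.2 / 4.29 = 12.9 K.
t = 113 days = 9.76×10^6 s, so t/τ = 0.545.
ΔT(t) = ΔT_eq (1 − e^(−t/τ)) = 12.9 × (1 − e^−0.545) = 5.41 K.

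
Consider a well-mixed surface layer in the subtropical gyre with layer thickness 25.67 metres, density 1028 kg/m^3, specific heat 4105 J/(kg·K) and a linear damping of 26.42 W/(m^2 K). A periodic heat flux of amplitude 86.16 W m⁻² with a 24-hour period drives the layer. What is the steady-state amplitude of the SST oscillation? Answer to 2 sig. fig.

Areal heat capacity C = ρ c_p D = 1028 × 4105 × 25.67 = 1.08×10^8 J/(m^2 K).
Angular frequency ω = 2π / T = 2π / 86400 s = 7.27×10^-5 s⁻¹.
√((Cω)² + λ²) = √((7880)² + 26.42²) = 7880 W/(m²·K).
Amplitude A = F₀ / √((Cω)²+λ²) = 86.16 / 7880 = 0.0109 K.

0.011 K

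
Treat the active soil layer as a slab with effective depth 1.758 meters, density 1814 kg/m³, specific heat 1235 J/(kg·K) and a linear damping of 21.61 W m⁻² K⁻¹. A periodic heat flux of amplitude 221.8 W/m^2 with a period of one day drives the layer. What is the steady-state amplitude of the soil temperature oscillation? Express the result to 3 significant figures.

Areal heat capacity C = ρ c_p D = 1814 × 1235 × 1.758 = 3.94×10^6 J/(m²·K).
Angular frequency ω = 2π / T = 2π / 86400 s = 7.27×10^-5 s⁻¹.
√((Cω)² + λ²) = √((286)² + 21.61²) = 287 W/(m²·K).
Amplitude A = F₀ / √((Cω)²+λ²) = 221.8 / 287 = 0.772 K.

0.772 K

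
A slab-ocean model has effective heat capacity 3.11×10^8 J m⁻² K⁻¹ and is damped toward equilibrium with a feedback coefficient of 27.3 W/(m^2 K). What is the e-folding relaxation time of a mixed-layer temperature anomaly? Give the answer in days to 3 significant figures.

132 days

Areal heat capacity C = 3.11×10^8 J m⁻² K⁻¹ (given).
Relaxation time τ = C / λ = 3.11×10^8 / 27.3 = 1.14×10^7 s.
In days: 1.14×10^7 s / (86400 s/day) = 132 days.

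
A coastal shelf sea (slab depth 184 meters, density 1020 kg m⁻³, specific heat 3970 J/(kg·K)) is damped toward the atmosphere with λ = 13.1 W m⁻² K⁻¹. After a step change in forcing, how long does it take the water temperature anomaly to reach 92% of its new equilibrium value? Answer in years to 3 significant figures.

Areal heat capacity C = ρ c_p D = 1020 × 3970 × 184 = 7.45×10^8 J m⁻² K⁻¹.
τ = C / λ = 7.45×10^8 / 13.1 = 5.69×10^7 s.
Fraction reached: 1 − e^(−t/τ) = 0.92 ⇒ t = −τ ln(1 − 0.92) = τ × 2.53.
t = 1.44×10^8 s = 4.55 years.

4.55 years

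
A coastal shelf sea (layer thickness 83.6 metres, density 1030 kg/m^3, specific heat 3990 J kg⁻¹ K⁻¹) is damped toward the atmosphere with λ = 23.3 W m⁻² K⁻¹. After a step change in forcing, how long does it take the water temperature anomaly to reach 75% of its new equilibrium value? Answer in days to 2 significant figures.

240 days

Areal heat capacity C = ρ c_p D = 1030 × 3990 × 83.6 = 3.44×10^8 J/(m^2 K).
τ = C / λ = 3.44×10^8 / 23.3 = 1.47×10^7 s.
Fraction reached: 1 − e^(−t/τ) = 0.75 ⇒ t = −τ ln(1 − 0.75) = τ × 1.39.
t = 2.04×10^7 s = 237 days.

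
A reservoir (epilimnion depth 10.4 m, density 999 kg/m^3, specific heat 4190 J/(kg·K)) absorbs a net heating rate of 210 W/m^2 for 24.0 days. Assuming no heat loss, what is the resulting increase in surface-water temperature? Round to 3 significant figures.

10.0 K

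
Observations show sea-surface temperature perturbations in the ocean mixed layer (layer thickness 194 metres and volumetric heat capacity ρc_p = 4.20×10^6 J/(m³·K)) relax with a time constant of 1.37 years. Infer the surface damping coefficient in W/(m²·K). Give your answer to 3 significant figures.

Areal heat capacity C = ρc_p × D = 4.20×10^6 × 194 = 8.15×10^8 J/(m²·K).
τ = 1.37 years = 4.32×10^7 s.
λ = C / τ = 8.15×10^8 / 4.32×10^7 = 18.8 W/(m²·K).

18.8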